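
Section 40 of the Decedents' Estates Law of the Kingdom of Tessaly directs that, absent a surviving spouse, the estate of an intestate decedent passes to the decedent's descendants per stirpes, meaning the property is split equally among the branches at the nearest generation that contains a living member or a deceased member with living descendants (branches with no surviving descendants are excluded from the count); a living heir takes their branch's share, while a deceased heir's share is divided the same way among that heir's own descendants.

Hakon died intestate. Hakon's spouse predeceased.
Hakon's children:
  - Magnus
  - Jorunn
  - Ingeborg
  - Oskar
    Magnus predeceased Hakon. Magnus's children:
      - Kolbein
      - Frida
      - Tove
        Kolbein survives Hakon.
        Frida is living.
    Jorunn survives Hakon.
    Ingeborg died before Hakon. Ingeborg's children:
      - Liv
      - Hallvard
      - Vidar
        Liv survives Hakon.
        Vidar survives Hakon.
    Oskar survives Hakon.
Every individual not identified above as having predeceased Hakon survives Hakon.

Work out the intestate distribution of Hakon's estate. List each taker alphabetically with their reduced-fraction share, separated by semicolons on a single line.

There is no surviving spouse, so the entire estate passes to Hakon's descendants per stirpes.
The estate is divided into 4 equal shares of 1/4 among Magnus, Jorunn, Ingeborg, Oskar.
Magnus predeceased; the 1/4 allotted to Magnus's branch passes to Magnus's issue by representation.
The 1/4 is divided into 3 equal shares of 1/12 among Kolbein, Frida, Tove.
Kolbein is living and takes 1/12.
Frida is living and takes 1/12.
Tove is living and takes 1/12.
Jorunn is living and takes 1/4.
Ingeborg predeceased; the 1/4 allotted to Ingeborg's branch passes to Ingeborg's issue by representation.
The 1/4 is divided into 3 equal shares of 1/12 among Liv, Hallvard, Vidar.
Liv is living and takes 1/12.
Hallvard is living and takes 1/12.
Vidar is living and takes 1/12.
Oskar is living and takes 1/4.

Frida 1/12; Hallvard 1/12; Jorunn 1/4; Kolbein 1/12; Liv 1/12; Oskar 1/4; Tove 1/12; Vidar 1/12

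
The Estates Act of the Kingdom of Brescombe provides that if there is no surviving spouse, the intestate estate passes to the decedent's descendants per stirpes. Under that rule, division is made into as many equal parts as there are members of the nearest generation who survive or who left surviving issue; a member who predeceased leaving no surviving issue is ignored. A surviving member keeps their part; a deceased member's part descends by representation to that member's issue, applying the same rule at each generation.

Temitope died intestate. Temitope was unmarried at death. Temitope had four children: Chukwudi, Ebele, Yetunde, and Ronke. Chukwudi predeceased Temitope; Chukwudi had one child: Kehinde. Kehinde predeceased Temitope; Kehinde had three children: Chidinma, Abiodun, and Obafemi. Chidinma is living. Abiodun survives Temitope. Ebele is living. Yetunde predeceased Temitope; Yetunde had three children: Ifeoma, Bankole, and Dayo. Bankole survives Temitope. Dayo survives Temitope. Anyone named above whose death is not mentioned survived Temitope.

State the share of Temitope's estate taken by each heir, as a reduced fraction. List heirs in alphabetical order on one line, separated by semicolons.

There is no surviving spouse, so the entire estate passes to Temitope's descendants per stirpes.
The estate is divided into 4 equal shares of 1/4 among Chukwudi, Ebele, Yetunde, Ronke.
Chukwudi predeceased; the 1/4 allotted to Chukwudi's branch passes to Chukwudi's issue by representation.
Kehinde's line is the sole branch at this level, so the full 1/4 passes to Kehinde's issue by representation.
The 1/4 is divided into 3 equal shares of 1/12 among Chidinma, Abiodun, Obafemi.
Chidinma is living and takes 1/12.
Abiodun is living and takes 1/12.
Obafemi is living and takes 1/12.
Ebele is living and takes 1/4.
Yetunde predeceased; the 1/4 allotted to Yetunde's branch passes to Yetunde's issue by representation.
The 1/4 is divided into 3 equal shares of 1/12 among Ifeoma, Bankole, Dayo.
Ifeoma is living and takes 1/12.
Bankole is living and takes 1/12.
Dayo is living and takes 1/12.
Ronke is living and takes 1/4.

Abiodun 1/12; Bankole 1/12; Chidinma 1/12; Dayo 1/12; Ebele 1/4; Ifeoma 1/12; Obafemi 1/12; Ronke 1/4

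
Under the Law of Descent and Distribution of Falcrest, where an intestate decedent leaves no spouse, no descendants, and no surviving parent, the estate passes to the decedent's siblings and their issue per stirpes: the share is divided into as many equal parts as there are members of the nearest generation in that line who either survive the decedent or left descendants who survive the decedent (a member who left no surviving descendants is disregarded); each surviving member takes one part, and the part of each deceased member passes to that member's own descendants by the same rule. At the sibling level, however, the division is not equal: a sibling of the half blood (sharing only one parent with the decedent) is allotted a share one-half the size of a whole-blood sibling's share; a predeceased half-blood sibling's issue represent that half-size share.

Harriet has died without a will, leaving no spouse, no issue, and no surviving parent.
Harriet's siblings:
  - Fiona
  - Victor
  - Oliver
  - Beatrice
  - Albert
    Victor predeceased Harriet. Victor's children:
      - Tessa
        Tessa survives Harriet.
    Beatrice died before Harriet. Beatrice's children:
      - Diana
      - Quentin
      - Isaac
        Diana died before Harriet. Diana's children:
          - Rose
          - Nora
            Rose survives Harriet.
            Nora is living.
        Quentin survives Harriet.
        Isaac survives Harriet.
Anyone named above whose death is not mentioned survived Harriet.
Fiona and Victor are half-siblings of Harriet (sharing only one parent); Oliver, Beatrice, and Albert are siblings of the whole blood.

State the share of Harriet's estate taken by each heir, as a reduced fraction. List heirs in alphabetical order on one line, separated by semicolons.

No spouse, descendants, or parent survives, so the estate passes to Harriet's siblings per stirpes.
Half-blood siblings count for one-half the weight of whole-blood siblings at the initial division.
Dividing 1 in proportion to weights (total weight 4): Fiona (weight 1/2) → 1/8; Victor (weight 1/2) → 1/8; Oliver (weight 1) → 1/4; Beatrice (weight 1) → 1/4; Albert (weight 1) → 1/4.
Fiona is living and takes 1/8.
Victor predeceased; the 1/8 allotted to Victor's branch passes to Victor's issue by representation.
Tessa is the sole taker at this level and receives the full 1/8.
Oliver is living and takes 1/4.
Beatrice predeceased; the 1/4 allotted to Beatrice's branch passes to Beatrice's issue by representation.
The 1/4 is divided into 3 equal shares of 1/12 among Diana, Quentin, Isaac.
Diana predeceased; the 1/12 allotted to Diana's branch passes to Diana's issue by representation.
The 1/12 is divided into 2 equal shares of 1/24 among Rose, Nora.
Rose is living and takes 1/24.
Nora is living and takes 1/24.
Quentin is living and takes 1/12.
Isaac is living and takes 1/12.
Albert is living and takes 1/4.

Albert 1/4; Fiona 1/8; Isaac 1/12; Nora 1/24; Oliver 1/4; Quentin 1/12; Rose 1/24; Tessa 1/8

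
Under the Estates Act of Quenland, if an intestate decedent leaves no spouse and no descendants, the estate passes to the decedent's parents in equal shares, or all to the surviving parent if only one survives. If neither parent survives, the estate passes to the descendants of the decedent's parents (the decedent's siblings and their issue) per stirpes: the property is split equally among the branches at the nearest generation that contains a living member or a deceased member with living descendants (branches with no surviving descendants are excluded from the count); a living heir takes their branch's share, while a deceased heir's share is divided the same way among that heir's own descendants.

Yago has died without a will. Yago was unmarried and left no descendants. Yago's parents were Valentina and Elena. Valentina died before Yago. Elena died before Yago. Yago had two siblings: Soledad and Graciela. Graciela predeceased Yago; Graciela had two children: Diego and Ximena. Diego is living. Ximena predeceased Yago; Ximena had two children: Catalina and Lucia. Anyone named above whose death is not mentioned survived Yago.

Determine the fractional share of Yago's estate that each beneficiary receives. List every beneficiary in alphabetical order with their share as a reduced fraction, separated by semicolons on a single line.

Catalina 1/8; Diego 1/4; Lucia 1/8; Soledad 1/2

Neither parent survives and there are no descendants, so the estate passes to Yago's siblings and their issue per stirpes.
The estate is divided into 2 equal shares of 1/2 among Soledad, Graciela.
Soledad is living and takes 1/2.
Graciela predeceased; the 1/2 allotted to Graciela's branch passes to Graciela's issue by representation.
The 1/2 is divided into 2 equal shares of 1/4 among Diego, Ximena.
Diego is living and takes 1/4.
Ximena predeceased; the 1/4 allotted to Ximena's branch passes to Ximena's issue by representation.
The 1/4 is divided into 2 equal shares of 1/8 among Catalina, Lucia.
Catalina is living and takes 1/8.
Lucia is living and takes 1/8.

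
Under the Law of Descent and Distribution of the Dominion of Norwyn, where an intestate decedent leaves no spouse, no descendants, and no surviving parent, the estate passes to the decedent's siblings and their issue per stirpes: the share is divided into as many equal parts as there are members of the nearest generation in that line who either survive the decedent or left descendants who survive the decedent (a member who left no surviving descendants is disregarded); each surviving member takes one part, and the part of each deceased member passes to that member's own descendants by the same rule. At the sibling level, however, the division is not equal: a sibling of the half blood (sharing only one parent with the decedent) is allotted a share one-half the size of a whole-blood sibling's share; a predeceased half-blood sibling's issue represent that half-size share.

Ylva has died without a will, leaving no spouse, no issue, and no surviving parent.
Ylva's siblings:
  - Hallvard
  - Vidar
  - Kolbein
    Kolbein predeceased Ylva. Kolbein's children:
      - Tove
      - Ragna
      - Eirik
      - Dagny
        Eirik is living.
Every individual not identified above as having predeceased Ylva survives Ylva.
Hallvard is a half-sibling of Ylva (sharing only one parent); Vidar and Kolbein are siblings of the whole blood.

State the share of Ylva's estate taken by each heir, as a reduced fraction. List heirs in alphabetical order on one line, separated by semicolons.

No spouse, descendants, or parent survives, so the estate passes to Ylva's siblings per stirpes.
Half-blood siblings count for one-half the weight of whole-blood siblings at the initial division.
Dividing 1 in proportion to weights (total weight 5/2): Hallvard (weight 1/2) → 1/5; Vidar (weight 1) → 2/5; Kolbein (weight 1) → 2/5.
Hallvard is living and takes 1/5.
Vidar is living and takes 2/5.
Kolbein predeceased; the 2/5 allotted to Kolbein's branch passes to Kolbein's issue by representation.
The 2/5 is divided into 4 equal shares of 1/10 among Tove, Ragna, Eirik, Dagny.
Tove is living and takes 1/10.
Ragna is living and takes 1/10.
Eirik is living and takes 1/10.
Dagny is living and takes 1/10.

Dagny 1/10; Eirik 1/10; Hallvard 1/5; Ragna 1/10; Tove 1/10; Vidar 2/5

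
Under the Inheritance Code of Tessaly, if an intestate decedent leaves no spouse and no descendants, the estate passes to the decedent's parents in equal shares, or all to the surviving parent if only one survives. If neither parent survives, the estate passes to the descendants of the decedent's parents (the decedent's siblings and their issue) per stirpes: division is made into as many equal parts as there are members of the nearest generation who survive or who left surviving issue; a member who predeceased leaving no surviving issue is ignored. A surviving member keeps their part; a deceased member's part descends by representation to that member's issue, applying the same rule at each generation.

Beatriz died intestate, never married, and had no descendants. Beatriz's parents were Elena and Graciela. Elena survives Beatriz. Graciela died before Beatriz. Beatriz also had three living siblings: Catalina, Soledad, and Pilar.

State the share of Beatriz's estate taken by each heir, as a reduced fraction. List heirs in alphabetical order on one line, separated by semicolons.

Elena 1

Only one parent, Elena, survives, so Elena takes the entire estate. The siblings take nothing because a surviving parent has priority.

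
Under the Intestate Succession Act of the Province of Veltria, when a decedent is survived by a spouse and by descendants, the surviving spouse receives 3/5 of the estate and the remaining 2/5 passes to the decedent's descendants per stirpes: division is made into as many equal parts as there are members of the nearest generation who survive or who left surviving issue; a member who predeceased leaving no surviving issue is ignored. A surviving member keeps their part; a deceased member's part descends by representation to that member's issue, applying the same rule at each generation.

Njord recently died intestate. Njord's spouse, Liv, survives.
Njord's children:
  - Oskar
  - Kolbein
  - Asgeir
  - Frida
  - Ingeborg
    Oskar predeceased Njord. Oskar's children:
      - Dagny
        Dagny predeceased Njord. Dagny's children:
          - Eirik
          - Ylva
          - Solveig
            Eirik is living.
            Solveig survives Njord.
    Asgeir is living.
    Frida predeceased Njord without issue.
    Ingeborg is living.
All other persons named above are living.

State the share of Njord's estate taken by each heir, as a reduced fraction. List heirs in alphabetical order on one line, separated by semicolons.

Liv, as surviving spouse, takes 3/5.
The remaining 2/5 passes to Njord's descendants per stirpes.
Frida left no surviving issue, so that branch lapses and is disregarded.
The 2/5 is divided into 4 equal shares of 1/10 among Oskar, Kolbein, Asgeir, Ingeborg.
Oskar predeceased; the 1/10 allotted to Oskar's branch passes to Oskar's issue by representation.
Dagny's line is the sole branch at this level, so the full 1/10 passes to Dagny's issue by representation.
The 1/10 is divided into 3 equal shares of 1/30 among Eirik, Ylva, Solveig.
Eirik is living and takes 1/30.
Ylva is living and takes 1/30.
Solveig is living and takes 1/30.
Kolbein is living and takes 1/10.
Asgeir is living and takes 1/10.
Ingeborg is living and takes 1/10.

Asgeir 1/10; Eirik 1/30; Ingeborg 1/10; Kolbein 1/10; Liv 3/5; Solveig 1/30; Ylva 1/30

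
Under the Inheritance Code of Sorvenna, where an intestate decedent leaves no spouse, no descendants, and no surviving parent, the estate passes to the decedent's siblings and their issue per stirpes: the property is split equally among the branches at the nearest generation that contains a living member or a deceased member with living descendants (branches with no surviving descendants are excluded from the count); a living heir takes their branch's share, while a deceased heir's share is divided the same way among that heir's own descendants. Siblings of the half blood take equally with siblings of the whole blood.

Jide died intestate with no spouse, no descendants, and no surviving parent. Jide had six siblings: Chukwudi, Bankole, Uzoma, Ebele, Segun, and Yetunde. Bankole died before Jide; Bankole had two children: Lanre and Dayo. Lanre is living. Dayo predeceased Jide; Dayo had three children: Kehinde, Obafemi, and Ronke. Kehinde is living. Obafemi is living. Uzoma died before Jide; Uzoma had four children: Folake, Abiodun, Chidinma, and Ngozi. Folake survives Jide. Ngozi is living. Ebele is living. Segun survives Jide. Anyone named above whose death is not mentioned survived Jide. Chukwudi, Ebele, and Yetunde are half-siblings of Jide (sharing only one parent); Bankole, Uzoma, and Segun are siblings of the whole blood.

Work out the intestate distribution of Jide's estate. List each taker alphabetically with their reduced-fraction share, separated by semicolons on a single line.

Abiodun 1/24; Chidinma 1/24; Chukwudi 1/6; Ebele 1/6; Folake 1/24; Kehinde 1/36; Lanre 1/12; Ngozi 1/24; Obafemi 1/36; Ronke 1/36; Segun 1/6; Yetunde 1/6

No spouse, descendants, or parent survives, so the estate passes to Jide's siblings per stirpes.
Half-blood and whole-blood siblings take equally under the stated rule.
The estate is divided into 6 equal shares of 1/6 among Chukwudi, Bankole, Uzoma, Ebele, Segun, Yetunde.
Chukwudi is living and takes 1/6.
Bankole predeceased; the 1/6 allotted to Bankole's branch passes to Bankole's issue by representation.
The 1/6 is divided into 2 equal shares of 1/12 among Lanre, Dayo.
Lanre is living and takes 1/12.
Dayo predeceased; the 1/12 allotted to Dayo's branch passes to Dayo's issue by representation.
The 1/12 is divided into 3 equal shares of 1/36 among Kehinde, Obafemi, Ronke.
Kehinde is living and takes 1/36.
Obafemi is living and takes 1/36.
Ronke is living and takes 1/36.
Uzoma predeceased; the 1/6 allotted to Uzoma's branch passes to Uzoma's issue by representation.
The 1/6 is divided into 4 equal shares of 1/24 among Folake, Abiodun, Chidinma, Ngozi.
Folake is living and takes 1/24.
Abiodun is living and takes 1/24.
Chidinma is living and takes 1/24.
Ngozi is living and takes 1/24.
Ebele is living and takes 1/6.
Segun is living and takes 1/6.
Yetunde is living and takes 1/6.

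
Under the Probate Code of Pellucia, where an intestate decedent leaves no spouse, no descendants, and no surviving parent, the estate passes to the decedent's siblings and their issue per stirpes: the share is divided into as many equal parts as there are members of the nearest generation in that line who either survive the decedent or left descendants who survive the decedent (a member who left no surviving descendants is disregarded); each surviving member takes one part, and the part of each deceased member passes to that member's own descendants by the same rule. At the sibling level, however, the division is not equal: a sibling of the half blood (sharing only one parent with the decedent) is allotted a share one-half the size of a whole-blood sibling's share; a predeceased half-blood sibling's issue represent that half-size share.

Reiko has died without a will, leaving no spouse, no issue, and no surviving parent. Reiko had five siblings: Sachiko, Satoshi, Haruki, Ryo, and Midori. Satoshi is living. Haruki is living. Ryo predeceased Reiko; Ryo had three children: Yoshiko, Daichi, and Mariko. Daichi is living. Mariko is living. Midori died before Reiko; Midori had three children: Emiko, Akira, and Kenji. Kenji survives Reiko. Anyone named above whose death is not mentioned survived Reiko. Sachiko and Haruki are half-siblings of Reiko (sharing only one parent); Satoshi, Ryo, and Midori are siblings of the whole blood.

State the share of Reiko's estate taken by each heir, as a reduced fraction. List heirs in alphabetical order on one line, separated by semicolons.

No spouse, descendants, or parent survives, so the estate passes to Reiko's siblings per stirpes.
Half-blood siblings count for one-half the weight of whole-blood siblings at the initial division.
Dividing 1 in proportion to weights (total weight 4): Sachiko (weight 1/2) → 1/8; Satoshi (weight 1) → 1/4; Haruki (weight 1/2) → 1/8; Ryo (weight 1) → 1/4; Midori (weight 1) → 1/4.
Sachiko is living and takes 1/8.
Satoshi is living and takes 1/4.
Haruki is living and takes 1/8.
Ryo predeceased; the 1/4 allotted to Ryo's branch passes to Ryo's issue by representation.
The 1/4 is divided into 3 equal shares of 1/12 among Yoshiko, Daichi, Mariko.
Yoshiko is living and takes 1/12.
Daichi is living and takes 1/12.
Mariko is living and takes 1/12.
Midori predeceased; the 1/4 allotted to Midori's branch passes to Midori's issue by representation.
The 1/4 is divided into 3 equal shares of 1/12 among Emiko, Akira, Kenji.
Emiko is living and takes 1/12.
Akira is living and takes 1/12.
Kenji is living and takes 1/12.

Akira 1/12; Daichi 1/12; Emiko 1/12; Haruki 1/8; Kenji 1/12; Mariko 1/12; Sachiko 1/8; Satoshi 1/4; Yoshiko 1/12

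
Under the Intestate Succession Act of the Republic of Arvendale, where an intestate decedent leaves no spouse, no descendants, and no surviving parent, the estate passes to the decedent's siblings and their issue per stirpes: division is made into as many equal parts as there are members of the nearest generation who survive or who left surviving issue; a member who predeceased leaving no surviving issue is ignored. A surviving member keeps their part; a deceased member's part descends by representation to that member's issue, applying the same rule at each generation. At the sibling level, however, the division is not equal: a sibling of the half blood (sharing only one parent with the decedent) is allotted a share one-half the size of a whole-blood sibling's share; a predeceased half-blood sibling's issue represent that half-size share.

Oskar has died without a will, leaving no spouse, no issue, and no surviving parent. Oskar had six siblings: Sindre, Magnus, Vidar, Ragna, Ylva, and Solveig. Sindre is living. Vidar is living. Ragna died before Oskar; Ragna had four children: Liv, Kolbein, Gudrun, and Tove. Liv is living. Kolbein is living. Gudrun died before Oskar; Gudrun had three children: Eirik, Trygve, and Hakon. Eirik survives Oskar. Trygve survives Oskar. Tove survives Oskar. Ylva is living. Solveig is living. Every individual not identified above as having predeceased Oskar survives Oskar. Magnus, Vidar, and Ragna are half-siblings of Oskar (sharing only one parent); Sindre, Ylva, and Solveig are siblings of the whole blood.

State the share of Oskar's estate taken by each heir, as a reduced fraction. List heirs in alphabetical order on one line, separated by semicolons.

No spouse, descendants, or parent survives, so the estate passes to Oskar's siblings per stirpes.
Half-blood siblings count for one-half the weight of whole-blood siblings at the initial division.
Dividing 1 in proportion to weights (total weight 9/2): Sindre (weight 1) → 2/9; Magnus (weight 1/2) → 1/9; Vidar (weight 1/2) → 1/9; Ragna (weight 1/2) → 1/9; Ylva (weight 1) → 2/9; Solveig (weight 1) → 2/9.
Sindre is living and takes 2/9.
Magnus is living and takes 1/9.
Vidar is living and takes 1/9.
Ragna predeceased; the 1/9 allotted to Ragna's branch passes to Ragna's issue by representation.
The 1/9 is divided into 4 equal shares of 1/36 among Liv, Kolbein, Gudrun, Tove.
Liv is living and takes 1/36.
Kolbein is living and takes 1/36.
Gudrun predeceased; the 1/36 allotted to Gudrun's branch passes to Gudrun's issue by representation.
The 1/36 is divided into 3 equal shares of 1/108 among Eirik, Trygve, Hakon.
Eirik is living and takes 1/108.
Trygve is living and takes 1/108.
Hakon is living and takes 1/108.
Tove is living and takes 1/36.
Ylva is living and takes 2/9.
Solveig is living and takes 2/9.

Eirik 1/108; Hakon 1/108; Kolbein 1/36; Liv 1/36; Magnus 1/9; Sindre 2/9; Solveig 2/9; Tove 1/36; Trygve 1/108; Vidar 1/9; Ylva 2/9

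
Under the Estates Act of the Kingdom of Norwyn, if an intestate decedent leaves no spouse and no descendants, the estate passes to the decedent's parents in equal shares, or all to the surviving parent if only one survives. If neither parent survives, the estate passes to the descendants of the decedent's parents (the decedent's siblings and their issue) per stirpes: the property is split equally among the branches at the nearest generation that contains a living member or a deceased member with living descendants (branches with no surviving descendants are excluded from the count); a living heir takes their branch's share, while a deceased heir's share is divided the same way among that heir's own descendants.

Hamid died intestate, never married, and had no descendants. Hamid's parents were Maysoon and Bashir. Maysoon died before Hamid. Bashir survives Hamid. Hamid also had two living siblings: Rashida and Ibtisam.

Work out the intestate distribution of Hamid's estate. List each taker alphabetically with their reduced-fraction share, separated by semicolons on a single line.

Bashir 1

Only one parent, Bashir, survives, so Bashir takes the entire estate. The siblings take nothing because a surviving parent has priority.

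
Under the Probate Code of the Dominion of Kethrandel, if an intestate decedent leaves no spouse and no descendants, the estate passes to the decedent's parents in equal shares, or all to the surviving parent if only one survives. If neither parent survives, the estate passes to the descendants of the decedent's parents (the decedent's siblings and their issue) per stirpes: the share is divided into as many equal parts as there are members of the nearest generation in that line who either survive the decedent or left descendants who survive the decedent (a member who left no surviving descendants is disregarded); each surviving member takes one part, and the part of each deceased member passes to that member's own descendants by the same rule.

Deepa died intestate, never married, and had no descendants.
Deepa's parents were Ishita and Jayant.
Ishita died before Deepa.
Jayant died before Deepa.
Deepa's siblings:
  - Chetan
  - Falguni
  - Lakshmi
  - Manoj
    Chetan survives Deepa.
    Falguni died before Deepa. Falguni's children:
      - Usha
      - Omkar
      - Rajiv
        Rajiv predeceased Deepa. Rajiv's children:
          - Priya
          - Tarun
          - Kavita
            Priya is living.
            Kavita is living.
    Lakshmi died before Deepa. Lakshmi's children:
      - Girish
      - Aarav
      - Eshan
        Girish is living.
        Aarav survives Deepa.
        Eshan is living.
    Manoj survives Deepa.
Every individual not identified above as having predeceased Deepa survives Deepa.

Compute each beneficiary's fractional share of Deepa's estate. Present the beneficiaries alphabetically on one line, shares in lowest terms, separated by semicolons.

Aarav 1/12; Chetan 1/4; Eshan 1/12; Girish 1/12; Kavita 1/36; Manoj 1/4; Omkar 1/12; Priya 1/36; Tarun 1/36; Usha 1/12

Neither parent survives and there are no descendants, so the estate passes to Deepa's siblings and their issue per stirpes.
The estate is divided into 4 equal shares of 1/4 among Chetan, Falguni, Lakshmi, Manoj.
Chetan is living and takes 1/4.
Falguni predeceased; the 1/4 allotted to Falguni's branch passes to Falguni's issue by representation.
The 1/4 is divided into 3 equal shares of 1/12 among Usha, Omkar, Rajiv.
Usha is living and takes 1/12.
Omkar is living and takes 1/12.
Rajiv predeceased; the 1/12 allotted to Rajiv's branch passes to Rajiv's issue by representation.
The 1/12 is divided into 3 equal shares of 1/36 among Priya, Tarun, Kavita.
Priya is living and takes 1/36.
Tarun is living and takes 1/36.
Kavita is living and takes 1/36.
Lakshmi predeceased; the 1/4 allotted to Lakshmi's branch passes to Lakshmi's issue by representation.
The 1/4 is divided into 3 equal shares of 1/12 among Girish, Aarav, Eshan.
Girish is living and takes 1/12.
Aarav is living and takes 1/12.
Eshan is living and takes 1/12.
Manoj is living and takes 1/4.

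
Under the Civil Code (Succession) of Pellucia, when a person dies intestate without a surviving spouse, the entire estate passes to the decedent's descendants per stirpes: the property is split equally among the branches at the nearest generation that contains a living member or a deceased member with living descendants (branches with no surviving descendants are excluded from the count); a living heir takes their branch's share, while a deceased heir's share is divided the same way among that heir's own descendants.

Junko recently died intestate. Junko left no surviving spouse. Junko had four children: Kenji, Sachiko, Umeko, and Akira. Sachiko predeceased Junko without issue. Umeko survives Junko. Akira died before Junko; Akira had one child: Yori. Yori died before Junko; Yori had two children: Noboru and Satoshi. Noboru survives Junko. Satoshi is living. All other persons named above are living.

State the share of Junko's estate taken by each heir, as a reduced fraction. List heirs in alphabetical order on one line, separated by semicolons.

There is no surviving spouse, so the entire estate passes to Junko's descendants per stirpes.
Sachiko left no surviving issue, so that branch lapses and is disregarded.
The estate is divided into 3 equal shares of 1/3 among Kenji, Umeko, Akira.
Kenji is living and takes 1/3.
Umeko is living and takes 1/3.
Akira predeceased; the 1/3 allotted to Akira's branch passes to Akira's issue by representation.
Yori's line is the sole branch at this level, so the full 1/3 passes to Yori's issue by representation.
The 1/3 is divided into 2 equal shares of 1/6 among Noboru, Satoshi.
Noboru is living and takes 1/6.
Satoshi is living and takes 1/6.

Kenji 1/3; Noboru 1/6; Satoshi 1/6; Umeko 1/3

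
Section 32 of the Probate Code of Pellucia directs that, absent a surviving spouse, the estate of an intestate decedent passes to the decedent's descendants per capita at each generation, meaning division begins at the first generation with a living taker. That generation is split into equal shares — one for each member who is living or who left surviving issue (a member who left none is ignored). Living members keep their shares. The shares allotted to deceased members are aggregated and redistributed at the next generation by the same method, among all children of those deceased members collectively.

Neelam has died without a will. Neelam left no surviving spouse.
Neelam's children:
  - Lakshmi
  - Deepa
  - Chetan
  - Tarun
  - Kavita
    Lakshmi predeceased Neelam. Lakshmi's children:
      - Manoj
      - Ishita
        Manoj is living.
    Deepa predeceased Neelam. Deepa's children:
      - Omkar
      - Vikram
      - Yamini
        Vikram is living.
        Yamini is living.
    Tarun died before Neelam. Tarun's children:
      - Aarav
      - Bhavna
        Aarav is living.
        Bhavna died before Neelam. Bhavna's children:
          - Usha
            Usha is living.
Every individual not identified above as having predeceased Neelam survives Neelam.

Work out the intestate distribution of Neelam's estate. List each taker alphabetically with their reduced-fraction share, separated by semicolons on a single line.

Aarav 3/35; Chetan 1/5; Ishita 3/35; Kavita 1/5; Manoj 3/35; Omkar 3/35; Usha 3/35; Vikram 3/35; Yamini 3/35

There is no surviving spouse, so the entire estate passes to Neelam's descendants per capita at each generation.
At generation 1 (Lakshmi, Deepa, Chetan, Tarun, Kavita) there are 5 shares of (1)/5 = 1/5 each.
Living: Chetan and Kavita — each takes 1/5.
Deceased: Lakshmi, Deepa, and Tarun. Their combined 3/5 is pooled and carried to generation 2.
At generation 2 (Manoj, Ishita, Omkar, Vikram, Yamini, Aarav, Bhavna) there are 7 shares of (3/5)/7 = 3/35 each.
Living: Manoj, Ishita, Omkar, Vikram, Yamini, and Aarav — each takes 3/35.
Deceased: Bhavna. That 3/35 share is carried to generation 3.
At generation 3 (Usha) there are 1 shares of (3/35)/1 = 3/35 each.
Living: Usha — each takes 3/35.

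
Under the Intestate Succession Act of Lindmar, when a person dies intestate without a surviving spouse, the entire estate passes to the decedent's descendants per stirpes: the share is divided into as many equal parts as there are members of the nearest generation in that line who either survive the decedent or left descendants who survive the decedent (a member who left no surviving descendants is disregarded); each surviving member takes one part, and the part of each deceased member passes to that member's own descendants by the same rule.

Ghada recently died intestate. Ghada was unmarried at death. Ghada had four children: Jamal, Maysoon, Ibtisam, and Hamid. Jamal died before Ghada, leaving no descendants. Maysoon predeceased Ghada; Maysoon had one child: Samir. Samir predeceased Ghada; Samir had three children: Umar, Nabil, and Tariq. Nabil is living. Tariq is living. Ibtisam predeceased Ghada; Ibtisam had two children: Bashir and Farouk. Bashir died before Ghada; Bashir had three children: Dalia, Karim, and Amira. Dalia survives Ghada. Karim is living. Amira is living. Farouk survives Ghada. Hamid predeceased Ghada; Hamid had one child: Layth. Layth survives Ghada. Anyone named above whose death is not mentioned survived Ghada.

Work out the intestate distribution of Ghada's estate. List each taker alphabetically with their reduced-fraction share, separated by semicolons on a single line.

There is no surviving spouse, so the entire estate passes to Ghada's descendants per stirpes.
Jamal left no surviving issue, so that branch lapses and is disregarded.
The estate is divided into 3 equal shares of 1/3 among Maysoon, Ibtisam, Hamid.
Maysoon predeceased; the 1/3 allotted to Maysoon's branch passes to Maysoon's issue by representation.
Samir's line is the sole branch at this level, so the full 1/3 passes to Samir's issue by representation.
The 1/3 is divided into 3 equal shares of 1/9 among Umar, Nabil, Tariq.
Umar is living and takes 1/9.
Nabil is living and takes 1/9.
Tariq is living and takes 1/9.
Ibtisam predeceased; the 1/3 allotted to Ibtisam's branch passes to Ibtisam's issue by representation.
The 1/3 is divided into 2 equal shares of 1/6 among Bashir, Farouk.
Bashir predeceased; the 1/6 allotted to Bashir's branch passes to Bashir's issue by representation.
The 1/6 is divided into 3 equal shares of 1/18 among Dalia, Karim, Amira.
Dalia is living and takes 1/18.
Karim is living and takes 1/18.
Amira is living and takes 1/18.
Farouk is living and takes 1/6.
Hamid predeceased; the 1/3 allotted to Hamid's branch passes to Hamid's issue by representation.
Layth is the sole taker at this level and receives the full 1/3.

Amira 1/18; Dalia 1/18; Farouk 1/6; Karim 1/18; Layth 1/3; Nabil 1/9; Tariq 1/9; Umar 1/9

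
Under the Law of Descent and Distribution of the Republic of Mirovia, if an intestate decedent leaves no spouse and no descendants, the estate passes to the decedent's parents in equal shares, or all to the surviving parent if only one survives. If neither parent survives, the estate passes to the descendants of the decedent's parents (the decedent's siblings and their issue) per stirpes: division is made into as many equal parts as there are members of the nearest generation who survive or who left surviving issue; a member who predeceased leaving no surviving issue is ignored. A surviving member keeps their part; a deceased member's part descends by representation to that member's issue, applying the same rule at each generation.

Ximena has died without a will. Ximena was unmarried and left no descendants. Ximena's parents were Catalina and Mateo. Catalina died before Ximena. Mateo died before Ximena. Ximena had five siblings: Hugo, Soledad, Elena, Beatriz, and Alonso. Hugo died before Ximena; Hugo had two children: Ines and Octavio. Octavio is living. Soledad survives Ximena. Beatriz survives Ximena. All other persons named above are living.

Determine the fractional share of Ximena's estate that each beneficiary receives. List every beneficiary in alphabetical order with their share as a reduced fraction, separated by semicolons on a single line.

Alonso 1/5; Beatriz 1/5; Elena 1/5; Ines 1/10; Octavio 1/10; Soledad 1/5

Neither parent survives and there are no descendants, so the estate passes to Ximena's siblings and their issue per stirpes.
The estate is divided into 5 equal shares of 1/5 among Hugo, Soledad, Elena, Beatriz, Alonso.
Hugo predeceased; the 1/5 allotted to Hugo's branch passes to Hugo's issue by representation.
The 1/5 is divided into 2 equal shares of 1/10 among Ines, Octavio.
Ines is living and takes 1/10.
Octavio is living and takes 1/10.
Soledad is living and takes 1/5.
Elena is living and takes 1/5.
Beatriz is living and takes 1/5.
Alonso is living and takes 1/5.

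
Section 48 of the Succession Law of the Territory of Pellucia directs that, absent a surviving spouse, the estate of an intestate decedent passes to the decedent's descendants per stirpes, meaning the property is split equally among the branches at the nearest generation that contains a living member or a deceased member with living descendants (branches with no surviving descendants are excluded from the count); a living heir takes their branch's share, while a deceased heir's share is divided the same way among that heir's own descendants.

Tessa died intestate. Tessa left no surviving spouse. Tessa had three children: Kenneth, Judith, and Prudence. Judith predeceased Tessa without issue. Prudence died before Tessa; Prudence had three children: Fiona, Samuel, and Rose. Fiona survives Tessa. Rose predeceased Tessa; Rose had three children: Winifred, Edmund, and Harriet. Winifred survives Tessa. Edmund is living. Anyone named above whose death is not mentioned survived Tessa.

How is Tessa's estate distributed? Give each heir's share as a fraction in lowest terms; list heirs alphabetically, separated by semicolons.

There is no surviving spouse, so the entire estate passes to Tessa's descendants per stirpes.
Judith left no surviving issue, so that branch lapses and is disregarded.
The estate is divided into 2 equal shares of 1/2 among Kenneth, Prudence.
Kenneth is living and takes 1/2.
Prudence predeceased; the 1/2 allotted to Prudence's branch passes to Prudence's issue by representation.
The 1/2 is divided into 3 equal shares of 1/6 among Fiona, Samuel, Rose.
Fiona is living and takes 1/6.
Samuel is living and takes 1/6.
Rose predeceased; the 1/6 allotted to Rose's branch passes to Rose's issue by representation.
The 1/6 is divided into 3 equal shares of 1/18 among Winifred, Edmund, Harriet.
Winifred is living and takes 1/18.
Edmund is living and takes 1/18.
Harriet is living and takes 1/18.

Edmund 1/18; Fiona 1/6; Harriet 1/18; Kenneth 1/2; Samuel 1/6; Winifred 1/18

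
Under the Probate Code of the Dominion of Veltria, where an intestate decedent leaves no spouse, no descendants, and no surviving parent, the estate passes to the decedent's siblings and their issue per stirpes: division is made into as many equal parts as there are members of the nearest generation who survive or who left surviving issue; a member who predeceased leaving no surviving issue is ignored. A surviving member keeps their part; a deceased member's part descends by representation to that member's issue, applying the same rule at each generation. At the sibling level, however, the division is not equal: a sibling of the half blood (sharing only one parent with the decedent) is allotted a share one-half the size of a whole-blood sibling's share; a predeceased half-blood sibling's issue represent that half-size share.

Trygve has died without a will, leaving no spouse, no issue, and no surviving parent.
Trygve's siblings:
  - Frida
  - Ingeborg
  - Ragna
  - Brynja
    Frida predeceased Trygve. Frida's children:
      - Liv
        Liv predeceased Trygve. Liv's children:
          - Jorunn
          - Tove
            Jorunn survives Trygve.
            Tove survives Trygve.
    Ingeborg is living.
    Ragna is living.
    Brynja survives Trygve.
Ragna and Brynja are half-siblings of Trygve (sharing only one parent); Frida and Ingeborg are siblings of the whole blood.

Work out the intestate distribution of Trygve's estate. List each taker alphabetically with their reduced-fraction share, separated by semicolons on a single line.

Brynja 1/6; Ingeborg 1/3; Jorunn 1/6; Ragna 1/6; Tove 1/6

No spouse, descendants, or parent survives, so the estate passes to Trygve's siblings per stirpes.
Half-blood siblings count for one-half the weight of whole-blood siblings at the initial division.
Dividing 1 in proportion to weights (total weight 3): Frida (weight 1) → 1/3; Ingeborg (weight 1) → 1/3; Ragna (weight 1/2) → 1/6; Brynja (weight 1/2) → 1/6.
Frida predeceased; the 1/3 allotted to Frida's branch passes to Frida's issue by representation.
Liv's line is the sole branch at this level, so the full 1/3 passes to Liv's issue by representation.
The 1/3 is divided into 2 equal shares of 1/6 among Jorunn, Tove.
Jorunn is living and takes 1/6.
Tove is living and takes 1/6.
Ingeborg is living and takes 1/3.
Ragna is living and takes 1/6.
Brynja is living and takes 1/6.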